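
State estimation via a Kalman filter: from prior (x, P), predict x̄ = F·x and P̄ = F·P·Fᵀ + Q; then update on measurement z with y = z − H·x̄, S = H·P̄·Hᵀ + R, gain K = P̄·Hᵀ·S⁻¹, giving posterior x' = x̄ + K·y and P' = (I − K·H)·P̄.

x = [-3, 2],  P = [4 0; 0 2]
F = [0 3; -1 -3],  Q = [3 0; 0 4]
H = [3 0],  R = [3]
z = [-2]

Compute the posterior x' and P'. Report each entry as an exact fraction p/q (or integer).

x̄ = F·x = [6, -3]
P̄ = F·P·Fᵀ + Q = [21 -18; -18 26]
y = z − H·x̄ = [-20]
S = H·P̄·Hᵀ + R = [192]
K = P̄·Hᵀ·S⁻¹ = [21/64; -9/32]
x' = x̄ + K·y = [-9/16, 21/8]
P' = (I − K·H)·P̄ = [21/64 -9/32; -9/32 173/16]

x' = [-9/16, 21/8]
P' = [21/64 -9/32; -9/32 173/16]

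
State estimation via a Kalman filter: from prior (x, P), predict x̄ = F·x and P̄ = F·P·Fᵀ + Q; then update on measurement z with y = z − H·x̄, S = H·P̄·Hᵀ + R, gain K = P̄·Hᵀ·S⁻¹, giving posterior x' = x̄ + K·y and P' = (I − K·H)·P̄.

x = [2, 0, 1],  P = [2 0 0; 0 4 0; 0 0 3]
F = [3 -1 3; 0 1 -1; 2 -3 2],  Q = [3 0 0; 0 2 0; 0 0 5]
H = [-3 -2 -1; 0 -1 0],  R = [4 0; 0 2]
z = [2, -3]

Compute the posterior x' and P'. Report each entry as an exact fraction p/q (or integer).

x̄ = F·x = [9, -1, 6]
P̄ = F·P·Fᵀ + Q = [52 -13 42; -13 9 -18; 42 -18 61]
y = z − H·x̄ = [33, -4]
S = H·P̄·Hᵀ + R = [593 -39; -39 11]
K = P̄·Hᵀ·S⁻¹ = [-1385/5002 1001/5002; 39/2501 -1908/2501; -959/5002 4785/5002]
x' = x̄ + K·y = [-4691/5002, 6418/2501, -20775/5002]
P' = (I − K·H)·P̄ = [8871/5002 -1001/2501 -17069/5002; -1001/2501 3816/2501 -4785/2501; -17069/5002 -4785/2501 74183/5002]

x' = [-4691/5002, 6418/2501, -20775/5002]
P' = [8871/5002 -1001/2501 -17069/5002; -1001/2501 3816/2501 -4785/2501; -17069/5002 -4785/2501 74183/5002]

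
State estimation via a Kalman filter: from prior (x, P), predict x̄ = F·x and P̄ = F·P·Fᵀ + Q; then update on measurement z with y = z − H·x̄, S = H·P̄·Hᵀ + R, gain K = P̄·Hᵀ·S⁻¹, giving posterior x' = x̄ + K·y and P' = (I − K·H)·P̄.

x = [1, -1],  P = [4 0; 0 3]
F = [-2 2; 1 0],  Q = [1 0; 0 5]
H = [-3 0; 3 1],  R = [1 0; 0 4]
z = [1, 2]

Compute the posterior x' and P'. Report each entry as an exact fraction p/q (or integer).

x' = [-48/179, 314/179]
P' = [313/3043 -623/3043; -623/3043 8901/3043]

x̄ = F·x = [-4, 1]
P̄ = F·P·Fᵀ + Q = [29 -8; -8 9]
y = z − H·x̄ = [-11, 13]
S = H·P̄·Hᵀ + R = [262 -237; -237 226]
K = P̄·Hᵀ·S⁻¹ = [-939/3043 79/3043; 1869/3043 1758/3043]
x' = x̄ + K·y = [-48/179, 314/179]
P' = (I − K·H)·P̄ = [313/3043 -623/3043; -623/3043 8901/3043]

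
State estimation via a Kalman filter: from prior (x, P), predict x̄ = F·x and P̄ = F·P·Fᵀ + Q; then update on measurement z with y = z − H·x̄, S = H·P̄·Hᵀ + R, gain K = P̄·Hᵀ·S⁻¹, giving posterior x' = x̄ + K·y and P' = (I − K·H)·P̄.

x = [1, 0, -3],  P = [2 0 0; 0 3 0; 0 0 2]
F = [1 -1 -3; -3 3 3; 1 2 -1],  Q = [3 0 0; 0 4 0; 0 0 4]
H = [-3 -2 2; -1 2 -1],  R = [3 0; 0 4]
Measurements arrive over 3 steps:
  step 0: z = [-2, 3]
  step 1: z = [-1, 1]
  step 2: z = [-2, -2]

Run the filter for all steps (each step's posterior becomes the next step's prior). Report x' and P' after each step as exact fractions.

step 0: x̄ = F·x = [10, -12, 4]
step 0: P̄ = F·P·Fᵀ + Q = [26 -33 2; -33 67 6; 2 6 20]
step 0: y = z − H·x̄ = [-4, 41]
step 0: S = H·P̄·Hᵀ + R = [117 -60; -60 430]
step 0: K = P̄·Hᵀ·S⁻¹ = [-908/4671 -1913/7785; -23/4671 5819/15570; 886/4671 5/1557]
step 0: x' = x̄ + K·y = [16411/23355, 156137/46710, 15755/4671]
step 0: P' = (I − K·H)·P̄ = [31444/23355 48844/23355 17840/4671; 48844/23355 313703/46710 45989/4671; 17840/4671 45989/4671 74078/4671]
step 1: x̄ = F·x = [-39731/3114, 56173/3114, 93773/23355]
step 1: P̄ = F·P·Fᵀ + Q = [192829/1038 -235301/1038 -41918/1557; -235301/1038 301147/1038 54274/1557; -41918/1557 54274/1557 219856/23355]
step 1: y = z − H·x̄ = [-524507/46710, -2046899/46710]
step 1: S = H·P̄·Hᵀ + R = [9203363/46710 21811991/46710; 21811991/46710 96836537/46710]
step 1: K = P̄·Hᵀ·S⁻¹ = [-1925106708/8894430535 -2192997981/8894430535; -423558344/8894430535 3407840117/8894430535; 990742056/8894430535 151061132/8894430535]
step 1: x' = x̄ + K·y = [846962212/1778886107, 3173014281/1778886107, 3593478251/1778886107]
step 1: P' = (I − K·H)·P̄ = [5972762208/8894430535 3272253534/8894430535 9343736784/8894430535; 3272253534/8894430535 21176656787/8894430535 25449699572/8894430535; 9343736784/8894430535 25449699572/8894430535 40951417832/8894430535]
step 2: x̄ = F·x = [-13106486822/1778886107, 17758590960/1778886107, 3599512523/1778886107]
step 2: P̄ = F·P·Fᵀ + Q = [512486740748/8894430535 -124729809945/1778886107 -74877489332/8894430535; -124729809945/1778886107 175898404031/1778886107 21776431884/1778886107; -74877489332/8894430535 21776431884/1778886107 59811271608/8894430535]
step 2: y = z − H·x̄ = [-14559075806/1778886107, -48581928433/1778886107]
step 2: S = H·P̄·Hᵀ + R = [939961125313/8894430535 972881264496/8894430535; 972881264496/8894430535 6035156397672/8894430535]
step 2: K = P̄·Hᵀ·S⁻¹ = [-4758378999286/22140795606073 -21657003954709/88563182424292; -1040600092617/22140795606073 204223512620609/531379094545752; 2515031936636/22140795606073 2692449731243/132844773636438]
step 2: x' = x̄ + K·y = [94720642561991/88563182424292, -68258374770547/531379094545752, 71771195437637/132844773636438]
step 2: P' = (I − K·H)·P̄ = [29470260057221/44281591212146 32173010471553/88563182424292 23008379161875/22140795606073; 32173010471553/88563182424292 1262027604221519/531379094545752 378530773782821/132844773636438; 23008379161875/22140795606073 378530773782821/132844773636438 304120736834710/66422386818219]

step 0: x' = [16411/23355, 156137/46710, 15755/4671], P' = [31444/23355 48844/23355 17840/4671; 48844/23355 313703/46710 45989/4671; 17840/4671 45989/4671 74078/4671]
step 1: x' = [846962212/1778886107, 3173014281/1778886107, 3593478251/1778886107], P' = [5972762208/8894430535 3272253534/8894430535 9343736784/8894430535; 3272253534/8894430535 21176656787/8894430535 25449699572/8894430535; 9343736784/8894430535 25449699572/8894430535 40951417832/8894430535]
step 2: x' = [94720642561991/88563182424292, -68258374770547/531379094545752, 71771195437637/132844773636438], P' = [29470260057221/44281591212146 32173010471553/88563182424292 23008379161875/22140795606073; 32173010471553/88563182424292 1262027604221519/531379094545752 378530773782821/132844773636438; 23008379161875/22140795606073 378530773782821/132844773636438 304120736834710/66422386818219]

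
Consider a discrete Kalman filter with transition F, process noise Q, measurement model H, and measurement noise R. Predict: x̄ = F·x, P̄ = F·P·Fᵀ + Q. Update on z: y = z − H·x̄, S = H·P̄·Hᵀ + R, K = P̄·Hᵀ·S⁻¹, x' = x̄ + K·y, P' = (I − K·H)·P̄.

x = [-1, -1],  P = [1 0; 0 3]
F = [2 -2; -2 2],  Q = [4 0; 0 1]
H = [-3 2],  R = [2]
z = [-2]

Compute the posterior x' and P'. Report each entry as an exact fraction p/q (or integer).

x' = [92/221, -82/221]
P' = [188/221 236/221; 236/221 395/221]

x̄ = F·x = [0, 0]
P̄ = F·P·Fᵀ + Q = [20 -16; -16 17]
y = z − H·x̄ = [-2]
S = H·P̄·Hᵀ + R = [442]
K = P̄·Hᵀ·S⁻¹ = [-46/221; 41/221]
x' = x̄ + K·y = [92/221, -82/221]
P' = (I − K·H)·P̄ = [188/221 236/221; 236/221 395/221]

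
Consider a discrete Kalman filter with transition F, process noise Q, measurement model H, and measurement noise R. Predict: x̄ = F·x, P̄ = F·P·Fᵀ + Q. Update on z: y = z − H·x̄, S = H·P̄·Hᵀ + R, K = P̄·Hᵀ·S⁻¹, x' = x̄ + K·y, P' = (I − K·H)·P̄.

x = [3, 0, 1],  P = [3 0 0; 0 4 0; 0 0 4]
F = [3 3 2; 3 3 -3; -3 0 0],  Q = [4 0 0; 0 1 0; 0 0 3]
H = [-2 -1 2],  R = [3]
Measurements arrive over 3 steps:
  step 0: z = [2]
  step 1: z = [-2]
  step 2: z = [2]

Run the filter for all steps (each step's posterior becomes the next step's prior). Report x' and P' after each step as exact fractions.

step 0: x' = [-349/345, -1642/345, -283/115], P' = [18824/1035 -19723/1035 2858/345; -19723/1035 49676/1035 1589/345; 2858/345 1589/345 1241/115]
step 1: x' = [-1339/369029, -1851002/369029, -1285093/369029], P' = [17746859/369029 21914967/369029 28507352/369029; 21914967/369029 36492200/369029 40117519/369029; 28507352/369029 40117519/369029 48623860/369029]
step 2: x' = [-74575368143/14503721255, -17582196144/14503721255, -68836905753/14503721255], P' = [204371910471/14503721255 120064502868/14503721255 256536382686/14503721255; 120064502868/14503721255 332100266124/14503721255 284530420098/14503721255; 256536382686/14503721255 284530420098/14503721255 401018666226/14503721255]

step 0: x̄ = F·x = [11, 6, -9]
step 0: P̄ = F·P·Fᵀ + Q = [83 39 -27; 39 100 -27; -27 -27 30]
step 0: y = z − H·x̄ = [48]
step 0: S = H·P̄·Hᵀ + R = [1035]
step 0: K = P̄·Hᵀ·S⁻¹ = [-259/1035; -232/1035; 47/345]
step 0: x' = x̄ + K·y = [-349/345, -1642/345, -283/115]
step 0: P' = (I − K·H)·P̄ = [18824/1035 -19723/1035 2858/345; -19723/1035 49676/1035 1589/345; 2858/345 1589/345 1241/115]
step 1: x̄ = F·x = [-2557/115, -1142/115, 349/115]
step 1: P̄ = F·P·Fᵀ + Q = [52266/115 17161/115 -4817/115; 17161/115 13656/115 9473/115; -4817/115 9473/115 19169/115]
step 1: y = z − H·x̄ = [-7184/115]
step 1: S = H·P̄·Hᵀ + R = [369029/115]
step 1: K = P̄·Hᵀ·S⁻¹ = [-131327/369029; -29032/369029; 38499/369029]
step 1: x' = x̄ + K·y = [-1339/369029, -1851002/369029, -1285093/369029]
step 1: P' = (I − K·H)·P̄ = [17746859/369029 21914967/369029 28507352/369029; 21914967/369029 36492200/369029 40117519/369029; 28507352/369029 40117519/369029 48623860/369029]
step 2: x̄ = F·x = [-8127209/369029, -1701744/369029, 4017/369029]
step 2: P̄ = F·P·Fᵀ + Q = [1902090945/369029 385003164/369029 -528000546/369029; 385003164/369029 85357028/369029 -100390266/369029; -528000546/369029 -100390266/369029 160828818/369029]
step 2: y = z − H·x̄ = [-17226138/369029]
step 2: S = H·P̄·Hᵀ + R = [14503721255/369029]
step 2: K = P̄·Hᵀ·S⁻¹ = [-5245186146/14503721255; -1056143888/14503721255; 1478048994/14503721255]
step 2: x' = x̄ + K·y = [-74575368143/14503721255, -17582196144/14503721255, -68836905753/14503721255]
step 2: P' = (I − K·H)·P̄ = [204371910471/14503721255 120064502868/14503721255 256536382686/14503721255; 120064502868/14503721255 332100266124/14503721255 284530420098/14503721255; 256536382686/14503721255 284530420098/14503721255 401018666226/14503721255]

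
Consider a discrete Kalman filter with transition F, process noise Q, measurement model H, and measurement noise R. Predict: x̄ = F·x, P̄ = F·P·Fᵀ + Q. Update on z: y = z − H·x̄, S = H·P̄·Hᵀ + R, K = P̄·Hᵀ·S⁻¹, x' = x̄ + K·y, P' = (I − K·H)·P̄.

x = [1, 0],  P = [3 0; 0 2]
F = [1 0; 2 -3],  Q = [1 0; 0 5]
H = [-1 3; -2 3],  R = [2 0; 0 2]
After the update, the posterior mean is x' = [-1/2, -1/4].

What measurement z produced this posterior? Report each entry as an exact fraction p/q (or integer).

x̄ = F·x = [1, 2]
P̄ = F·P·Fᵀ + Q = [4 6; 6 35]
S = H·P̄·Hᵀ + R = [285 269; 269 261]
K = P̄·Hᵀ·S⁻¹ = [241/506 -229/506; 411/1012 -63/1012]
x' − x̄ = [-3/2, -9/4] = K·y
y = (KᵀK)⁻¹·Kᵀ·(x' − x̄) = [-6, -3]
z = y + H·x̄ = [-6, -3] + [5, 4] = [-1, 1]

z = [-1, 1]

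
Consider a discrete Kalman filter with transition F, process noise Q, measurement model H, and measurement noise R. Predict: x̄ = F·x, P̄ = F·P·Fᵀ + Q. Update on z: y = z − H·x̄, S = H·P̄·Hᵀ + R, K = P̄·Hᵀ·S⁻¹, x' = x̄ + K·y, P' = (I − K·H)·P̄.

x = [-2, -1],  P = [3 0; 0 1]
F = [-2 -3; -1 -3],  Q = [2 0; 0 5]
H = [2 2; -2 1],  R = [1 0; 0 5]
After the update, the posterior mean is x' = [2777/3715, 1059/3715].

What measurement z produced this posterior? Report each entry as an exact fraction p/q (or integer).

z = [2, -1]

x̄ = F·x = [7, 5]
P̄ = F·P·Fᵀ + Q = [23 15; 15 17]
S = H·P̄·Hᵀ + R = [281 -88; -88 54]
K = P̄·Hᵀ·S⁻¹ = [688/3715 -2023/7430; 1156/3715 1979/7430]
x' − x̄ = [-23228/3715, -17516/3715] = K·y
y = (KᵀK)⁻¹·Kᵀ·(x' − x̄) = [-22, 8]
z = y + H·x̄ = [-22, 8] + [24, -9] = [2, -1]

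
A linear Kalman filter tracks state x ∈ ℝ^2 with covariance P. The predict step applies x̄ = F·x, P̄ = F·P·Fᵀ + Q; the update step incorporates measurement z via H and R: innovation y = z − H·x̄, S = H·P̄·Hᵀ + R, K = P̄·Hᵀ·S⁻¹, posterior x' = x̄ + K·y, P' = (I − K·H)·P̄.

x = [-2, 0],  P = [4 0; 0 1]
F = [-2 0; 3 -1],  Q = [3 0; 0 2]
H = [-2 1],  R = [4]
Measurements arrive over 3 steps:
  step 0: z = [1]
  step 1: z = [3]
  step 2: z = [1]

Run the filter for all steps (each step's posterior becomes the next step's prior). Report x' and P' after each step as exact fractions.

step 0: x' = [-14/43, 3/43], P' = [241/215 234/215; 234/215 816/215]
step 1: x' = [-13836/13219, 7385/13219], P' = [17037/13219 17290/13219; 17290/13219 50448/13219]
step 2: x' = [-672264/881143, -933209/881143], P' = [1116569/881143 1100130/881143; 1100130/881143 3247312/881143]

step 0: x̄ = F·x = [4, -6]
step 0: P̄ = F·P·Fᵀ + Q = [19 -24; -24 39]
step 0: y = z − H·x̄ = [15]
step 0: S = H·P̄·Hᵀ + R = [215]
step 0: K = P̄·Hᵀ·S⁻¹ = [-62/215; 87/215]
step 0: x' = x̄ + K·y = [-14/43, 3/43]
step 0: P' = (I − K·H)·P̄ = [241/215 234/215; 234/215 816/215]
step 1: x̄ = F·x = [28/43, -45/43]
step 1: P̄ = F·P·Fᵀ + Q = [1609/215 -978/215; -978/215 2011/215]
step 1: y = z − H·x̄ = [230/43]
step 1: S = H·P̄·Hᵀ + R = [13219/215]
step 1: K = P̄·Hᵀ·S⁻¹ = [-4196/13219; 3967/13219]
step 1: x' = x̄ + K·y = [-13836/13219, 7385/13219]
step 1: P' = (I − K·H)·P̄ = [17037/13219 17290/13219; 17290/13219 50448/13219]
step 2: x̄ = F·x = [27672/13219, -48893/13219]
step 2: P̄ = F·P·Fᵀ + Q = [107805/13219 -67642/13219; -67642/13219 126479/13219]
step 2: y = z − H·x̄ = [117456/13219]
step 2: S = H·P̄·Hᵀ + R = [881143/13219]
step 2: K = P̄·Hᵀ·S⁻¹ = [-283252/881143; 261763/881143]
step 2: x' = x̄ + K·y = [-672264/881143, -933209/881143]
step 2: P' = (I − K·H)·P̄ = [1116569/881143 1100130/881143; 1100130/881143 3247312/881143]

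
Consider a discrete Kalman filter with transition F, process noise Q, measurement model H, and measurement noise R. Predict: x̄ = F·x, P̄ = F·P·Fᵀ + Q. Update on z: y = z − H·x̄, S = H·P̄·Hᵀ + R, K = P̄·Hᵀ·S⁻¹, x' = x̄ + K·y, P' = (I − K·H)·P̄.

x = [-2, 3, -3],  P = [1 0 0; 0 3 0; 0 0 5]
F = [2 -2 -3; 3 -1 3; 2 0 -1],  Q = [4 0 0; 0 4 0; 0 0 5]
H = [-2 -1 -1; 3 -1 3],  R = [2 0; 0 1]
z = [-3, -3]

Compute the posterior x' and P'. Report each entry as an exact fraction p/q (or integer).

x' = [2803/5640, 11761/5640, -4273/5640]
P' = [406993/118440 -281789/118440 -494923/118440; -281789/118440 330937/118440 377999/118440; -494923/118440 377999/118440 623353/118440]

x̄ = F·x = [-1, -18, -1]
P̄ = F·P·Fᵀ + Q = [65 -33 19; -33 61 -9; 19 -9 14]
y = z − H·x̄ = [-24, -15]
S = H·P̄·Hᵀ + R = [263 -491; -491 1367]
K = P̄·Hᵀ·S⁻¹ = [-18637/118440 17999/118440; -72679/118440 -42307/118440; -5753/118440 7291/118440]
x' = x̄ + K·y = [2803/5640, 11761/5640, -4273/5640]
P' = (I − K·H)·P̄ = [406993/118440 -281789/118440 -494923/118440; -281789/118440 330937/118440 377999/118440; -494923/118440 377999/118440 623353/118440]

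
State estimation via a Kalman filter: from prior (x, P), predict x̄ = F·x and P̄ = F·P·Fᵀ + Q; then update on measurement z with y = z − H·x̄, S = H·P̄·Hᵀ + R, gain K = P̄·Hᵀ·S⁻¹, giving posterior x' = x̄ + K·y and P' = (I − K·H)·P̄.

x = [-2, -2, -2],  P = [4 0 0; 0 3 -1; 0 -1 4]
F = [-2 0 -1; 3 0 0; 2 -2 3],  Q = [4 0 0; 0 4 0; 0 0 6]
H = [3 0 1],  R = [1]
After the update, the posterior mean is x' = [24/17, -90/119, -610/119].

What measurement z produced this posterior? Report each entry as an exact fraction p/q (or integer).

x̄ = F·x = [6, -6, -6]
P̄ = F·P·Fᵀ + Q = [24 -24 -30; -24 40 24; -30 24 82]
S = H·P̄·Hᵀ + R = [119]
K = P̄·Hᵀ·S⁻¹ = [6/17; -48/119; -8/119]
x' − x̄ = [-78/17, 624/119, 104/119] = K·y
y = (KᵀK)⁻¹·Kᵀ·(x' − x̄) = [-13]
z = y + H·x̄ = [-13] + [12] = [-1]

z = [-1]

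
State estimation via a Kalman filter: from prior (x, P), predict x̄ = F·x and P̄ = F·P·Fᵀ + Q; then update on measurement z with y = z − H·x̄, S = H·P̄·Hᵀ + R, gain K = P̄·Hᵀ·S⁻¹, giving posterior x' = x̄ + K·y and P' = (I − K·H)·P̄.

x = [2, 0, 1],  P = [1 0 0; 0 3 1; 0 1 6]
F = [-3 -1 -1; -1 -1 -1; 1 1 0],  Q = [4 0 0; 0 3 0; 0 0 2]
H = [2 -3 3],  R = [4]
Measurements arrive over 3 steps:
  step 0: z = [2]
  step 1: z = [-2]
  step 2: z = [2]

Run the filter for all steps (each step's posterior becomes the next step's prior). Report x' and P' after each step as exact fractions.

step 0: x̄ = F·x = [-7, -3, 2]
step 0: P̄ = F·P·Fᵀ + Q = [24 14 -7; 14 15 -5; -7 -5 6]
step 0: y = z − H·x̄ = [1]
step 0: S = H·P̄·Hᵀ + R = [127]
step 0: K = P̄·Hᵀ·S⁻¹ = [-15/127; -32/127; 19/127]
step 0: x' = x̄ + K·y = [-904/127, -413/127, 273/127]
step 0: P' = (I − K·H)·P̄ = [2823/127 1298/127 -604/127; 1298/127 881/127 -27/127; -604/127 -27/127 401/127]
step 1: x̄ = F·x = [2852/127, 1044/127, -1317/127]
step 1: P̄ = F·P·Fᵀ + Q = [31307/127 12473/127 -13911/127; 12473/127 5820/127 -5669/127; -13911/127 -5669/127 6554/127]
step 1: y = z − H·x̄ = [1125/127]
step 1: S = H·P̄·Hᵀ + R = [22536/127]
step 1: K = P̄·Hᵀ·S⁻¹ = [-8269/11268; -9521/22536; 983/2504]
step 1: x' = x̄ + K·y = [19977/1252, 11213/2504, -17259/2504]
step 1: P' = (I − K·H)·P̄ = [850451/5634 486745/11268 -73135/1252; 486745/11268 318977/22536 -38079/2504; -73135/1252 -38079/2504 60745/2504]
step 2: x̄ = F·x = [-14227/313, -8477/626, 51167/2504]
step 2: P̄ = F·P·Fᵀ + Q = [3603625/2817 1126739/2817 -1594901/2817; 1126739/2817 370474/2817 -1002155/5634; -1594901/2817 -1002155/5634 5712833/22536]
step 2: y = z − H·x̄ = [-22585/2504]
step 2: S = H·P̄·Hᵀ + R = [4373489/22536]
step 2: K = P̄·Hᵀ·S⁻¹ = [-7661360/4373489; -2889412/4373489; 3645943/4373489]
step 2: x' = x̄ + K·y = [-129688981/4373489, -33162498/4373489, 56483502/4373489]
step 2: P' = (I − K·H)·P̄ = [2990188025/4373489 767013643/4373489 -1236660187/4373489; 767013643/4373489 204712904/4373489 -310482074/4373489; -1236660187/4373489 -310482074/4373489 518819308/4373489]

step 0: x' = [-904/127, -413/127, 273/127], P' = [2823/127 1298/127 -604/127; 1298/127 881/127 -27/127; -604/127 -27/127 401/127]
step 1: x' = [19977/1252, 11213/2504, -17259/2504], P' = [850451/5634 486745/11268 -73135/1252; 486745/11268 318977/22536 -38079/2504; -73135/1252 -38079/2504 60745/2504]
step 2: x' = [-129688981/4373489, -33162498/4373489, 56483502/4373489], P' = [2990188025/4373489 767013643/4373489 -1236660187/4373489; 767013643/4373489 204712904/4373489 -310482074/4373489; -1236660187/4373489 -310482074/4373489 518819308/4373489]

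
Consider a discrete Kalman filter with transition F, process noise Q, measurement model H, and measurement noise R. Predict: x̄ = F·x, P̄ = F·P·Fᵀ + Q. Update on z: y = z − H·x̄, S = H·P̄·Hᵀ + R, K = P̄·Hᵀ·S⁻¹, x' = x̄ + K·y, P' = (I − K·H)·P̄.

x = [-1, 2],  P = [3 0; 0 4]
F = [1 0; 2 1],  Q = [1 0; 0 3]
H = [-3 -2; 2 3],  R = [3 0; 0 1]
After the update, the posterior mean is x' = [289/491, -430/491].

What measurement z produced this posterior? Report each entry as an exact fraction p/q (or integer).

x̄ = F·x = [-1, 0]
P̄ = F·P·Fᵀ + Q = [4 6; 6 19]
S = H·P̄·Hᵀ + R = [187 -216; -216 260]
K = P̄·Hᵀ·S⁻¹ = [-156/491 -161/982; 86/491 807/1964]
x' − x̄ = [780/491, -430/491] = K·y
y = (KᵀK)⁻¹·Kᵀ·(x' − x̄) = [-5, 0]
z = y + H·x̄ = [-5, 0] + [3, -2] = [-2, -2]

z = [-2, -2]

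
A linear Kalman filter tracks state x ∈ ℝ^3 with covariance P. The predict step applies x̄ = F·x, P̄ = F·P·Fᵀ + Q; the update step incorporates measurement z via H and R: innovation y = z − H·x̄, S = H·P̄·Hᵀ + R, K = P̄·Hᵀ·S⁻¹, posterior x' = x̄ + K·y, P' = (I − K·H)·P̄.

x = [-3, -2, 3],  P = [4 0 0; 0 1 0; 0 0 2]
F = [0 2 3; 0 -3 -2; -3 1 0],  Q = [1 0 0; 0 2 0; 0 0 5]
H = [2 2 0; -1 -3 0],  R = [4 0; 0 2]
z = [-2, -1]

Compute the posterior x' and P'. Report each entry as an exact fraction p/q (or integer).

x' = [-85/138, 71/138, 1055/138]
P' = [1289/552 -601/552 -7/552; -601/552 377/552 -25/552; -7/552 -25/552 22865/552]

x̄ = F·x = [5, 0, 7]
P̄ = F·P·Fᵀ + Q = [23 -18 2; -18 19 -3; 2 -3 42]
y = z − H·x̄ = [-12, 4]
S = H·P̄·Hᵀ + R = [28 -16; -16 88]
K = P̄·Hᵀ·S⁻¹ = [43/69 257/552; -14/69 -265/552; -2/69 41/552]
x' = x̄ + K·y = [-85/138, 71/138, 1055/138]
P' = (I − K·H)·P̄ = [1289/552 -601/552 -7/552; -601/552 377/552 -25/552; -7/552 -25/552 22865/552]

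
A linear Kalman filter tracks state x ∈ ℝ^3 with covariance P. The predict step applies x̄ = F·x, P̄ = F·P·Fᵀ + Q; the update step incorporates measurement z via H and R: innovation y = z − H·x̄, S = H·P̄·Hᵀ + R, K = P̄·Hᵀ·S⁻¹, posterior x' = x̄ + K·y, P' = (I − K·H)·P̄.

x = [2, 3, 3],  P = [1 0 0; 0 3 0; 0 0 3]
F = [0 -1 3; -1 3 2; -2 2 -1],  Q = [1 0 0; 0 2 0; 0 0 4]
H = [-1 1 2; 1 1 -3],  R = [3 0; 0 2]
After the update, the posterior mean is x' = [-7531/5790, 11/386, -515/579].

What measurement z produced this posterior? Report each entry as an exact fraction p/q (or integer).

x̄ = F·x = [6, 13, -1]
P̄ = F·P·Fᵀ + Q = [31 9 -15; 9 42 14; -15 14 23]
S = H·P̄·Hᵀ + R = [266 -216; -216 306]
K = P̄·Hᵀ·S⁻¹ = [68/965 5689/17370; 229/386 173/386; 87/386 -121/1737]
x' − x̄ = [-42271/5790, -5007/386, 64/579] = K·y
y = (KᵀK)⁻¹·Kᵀ·(x' − x̄) = [-6, -21]
z = y + H·x̄ = [-6, -21] + [5, 22] = [-1, 1]

z = [-1, 1]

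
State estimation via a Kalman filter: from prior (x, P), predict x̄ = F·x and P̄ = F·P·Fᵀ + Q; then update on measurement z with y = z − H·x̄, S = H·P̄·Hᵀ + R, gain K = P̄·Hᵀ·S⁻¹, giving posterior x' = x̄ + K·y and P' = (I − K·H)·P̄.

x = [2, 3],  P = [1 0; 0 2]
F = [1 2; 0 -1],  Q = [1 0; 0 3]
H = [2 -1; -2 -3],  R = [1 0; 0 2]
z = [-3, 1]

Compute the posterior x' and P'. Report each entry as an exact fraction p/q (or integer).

x' = [-2552/2337, 59/123]
P' = [394/2337 -4/123; -4/123 22/123]

x̄ = F·x = [8, -3]
P̄ = F·P·Fᵀ + Q = [10 -4; -4 5]
y = z − H·x̄ = [-22, 8]
S = H·P̄·Hᵀ + R = [62 -9; -9 39]
K = P̄·Hᵀ·S⁻¹ = [288/779 -280/2337; -10/41 -29/123]
x' = x̄ + K·y = [-2552/2337, 59/123]
P' = (I − K·H)·P̄ = [394/2337 -4/123; -4/123 22/123]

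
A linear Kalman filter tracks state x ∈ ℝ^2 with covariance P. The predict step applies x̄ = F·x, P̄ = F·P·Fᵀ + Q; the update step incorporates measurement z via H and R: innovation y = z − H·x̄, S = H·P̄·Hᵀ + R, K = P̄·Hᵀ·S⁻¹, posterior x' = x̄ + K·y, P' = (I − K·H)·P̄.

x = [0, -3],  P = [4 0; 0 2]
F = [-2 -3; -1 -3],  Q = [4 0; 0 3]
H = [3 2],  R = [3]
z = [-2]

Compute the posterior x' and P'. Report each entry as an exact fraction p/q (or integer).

x' = [-989/757, 797/757]
P' = [1210/757 -1566/757; -1566/757 2541/757]

x̄ = F·x = [9, 9]
P̄ = F·P·Fᵀ + Q = [38 26; 26 25]
y = z − H·x̄ = [-47]
S = H·P̄·Hᵀ + R = [757]
K = P̄·Hᵀ·S⁻¹ = [166/757; 128/757]
x' = x̄ + K·y = [-989/757, 797/757]
P' = (I − K·H)·P̄ = [1210/757 -1566/757; -1566/757 2541/757]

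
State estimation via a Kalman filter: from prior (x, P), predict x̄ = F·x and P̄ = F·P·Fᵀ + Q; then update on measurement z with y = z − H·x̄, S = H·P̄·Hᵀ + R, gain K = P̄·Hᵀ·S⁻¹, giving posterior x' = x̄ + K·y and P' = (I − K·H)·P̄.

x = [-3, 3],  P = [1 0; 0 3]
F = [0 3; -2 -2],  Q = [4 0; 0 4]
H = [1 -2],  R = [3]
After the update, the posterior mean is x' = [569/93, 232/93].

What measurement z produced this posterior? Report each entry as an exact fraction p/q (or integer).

z = [1]

x̄ = F·x = [9, 0]
P̄ = F·P·Fᵀ + Q = [31 -18; -18 20]
S = H·P̄·Hᵀ + R = [186]
K = P̄·Hᵀ·S⁻¹ = [67/186; -29/93]
x' − x̄ = [-268/93, 232/93] = K·y
y = (KᵀK)⁻¹·Kᵀ·(x' − x̄) = [-8]
z = y + H·x̄ = [-8] + [9] = [1]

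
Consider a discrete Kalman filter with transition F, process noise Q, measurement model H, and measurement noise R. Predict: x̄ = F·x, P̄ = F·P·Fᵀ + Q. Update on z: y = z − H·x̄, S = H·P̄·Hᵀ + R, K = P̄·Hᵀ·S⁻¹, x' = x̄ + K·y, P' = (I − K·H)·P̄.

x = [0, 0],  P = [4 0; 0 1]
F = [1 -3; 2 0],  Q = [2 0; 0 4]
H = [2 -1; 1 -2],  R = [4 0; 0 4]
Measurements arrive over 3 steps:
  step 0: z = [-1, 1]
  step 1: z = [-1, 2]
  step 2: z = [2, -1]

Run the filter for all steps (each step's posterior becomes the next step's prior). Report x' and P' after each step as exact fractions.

step 0: x' = [-277/323, -559/646], P' = [620/323 488/323; 488/323 630/323]
step 1: x' = [-26023/34790, -20128/17395], P' = [25744/17395 18148/17395; 18148/17395 25626/17395]
step 2: x' = [2065393/1486306, 691804/743153], P' = [1102880/743153 780692/743153; 780692/743153 1098018/743153]

step 0: x̄ = F·x = [0, 0]
step 0: P̄ = F·P·Fᵀ + Q = [15 8; 8 20]
step 0: y = z − H·x̄ = [-1, 1]
step 0: S = H·P̄·Hᵀ + R = [52 30; 30 67]
step 0: K = P̄·Hᵀ·S⁻¹ = [188/323 -89/323; 173/646 -193/323]
step 0: x' = x̄ + K·y = [-277/323, -559/646]
step 0: P' = (I − K·H)·P̄ = [620/323 488/323; 488/323 630/323]
step 1: x̄ = F·x = [1123/646, -554/323]
step 1: P̄ = F·P·Fᵀ + Q = [4008/323 -1688/323; -1688/323 3772/323]
step 1: y = z − H·x̄ = [-2000/323, -2047/646]
step 1: S = H·P̄·Hᵀ + R = [27848/323 24000/323; 24000/323 27140/323]
step 1: K = P̄·Hᵀ·S⁻¹ = [1667/3479 -2638/17395; 1067/6958 -8276/17395]
step 1: x' = x̄ + K·y = [-26023/34790, -20128/17395]
step 1: P' = (I − K·H)·P̄ = [25744/17395 18148/17395; 18148/17395 25626/17395]
step 2: x̄ = F·x = [2707/994, -26023/17395]
step 2: P̄ = F·P·Fᵀ + Q = [744/71 -1640/497; -1640/497 172556/17395]
step 2: y = z − H·x̄ = [-85978/17395, -233627/34790]
step 2: S = H·P̄·Hᵀ + R = [1200856/17395 996672/17395; 996672/17395 1171684/17395]
step 2: K = P̄·Hᵀ·S⁻¹ = [356267/743153 -114626/743153; 231683/1486306 -353836/743153]
step 2: x' = x̄ + K·y = [2065393/1486306, 691804/743153]
step 2: P' = (I − K·H)·P̄ = [1102880/743153 780692/743153; 780692/743153 1098018/743153]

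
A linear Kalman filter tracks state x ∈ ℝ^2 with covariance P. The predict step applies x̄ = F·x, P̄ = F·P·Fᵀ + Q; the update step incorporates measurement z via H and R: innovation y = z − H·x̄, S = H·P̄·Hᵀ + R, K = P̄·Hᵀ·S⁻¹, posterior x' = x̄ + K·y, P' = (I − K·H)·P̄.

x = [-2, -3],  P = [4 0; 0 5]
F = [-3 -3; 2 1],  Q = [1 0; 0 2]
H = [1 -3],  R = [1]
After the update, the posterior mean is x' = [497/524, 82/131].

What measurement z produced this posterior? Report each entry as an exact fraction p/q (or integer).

z = [-1]

x̄ = F·x = [15, -7]
P̄ = F·P·Fᵀ + Q = [82 -39; -39 23]
S = H·P̄·Hᵀ + R = [524]
K = P̄·Hᵀ·S⁻¹ = [199/524; -27/131]
x' − x̄ = [-7363/524, 999/131] = K·y
y = (KᵀK)⁻¹·Kᵀ·(x' − x̄) = [-37]
z = y + H·x̄ = [-37] + [36] = [-1]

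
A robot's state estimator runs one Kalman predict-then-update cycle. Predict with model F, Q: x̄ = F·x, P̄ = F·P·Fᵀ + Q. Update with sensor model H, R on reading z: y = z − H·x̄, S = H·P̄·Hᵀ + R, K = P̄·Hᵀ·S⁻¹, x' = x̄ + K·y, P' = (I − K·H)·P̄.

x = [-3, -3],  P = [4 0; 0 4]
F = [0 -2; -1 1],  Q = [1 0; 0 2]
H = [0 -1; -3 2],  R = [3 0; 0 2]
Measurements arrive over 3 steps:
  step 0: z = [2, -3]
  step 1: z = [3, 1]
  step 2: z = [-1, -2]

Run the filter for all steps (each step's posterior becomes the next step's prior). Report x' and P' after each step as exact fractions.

step 0: x̄ = F·x = [6, 0]
step 0: P̄ = F·P·Fᵀ + Q = [17 -8; -8 10]
step 0: y = z − H·x̄ = [2, 15]
step 0: S = H·P̄·Hᵀ + R = [13 -44; -44 291]
step 0: K = P̄·Hᵀ·S⁻¹ = [-620/1847 -519/1847; -974/1847 132/1847]
step 0: x' = x̄ + K·y = [2057/1847, 32/1847]
step 0: P' = (I − K·H)·P̄ = [1586/1847 1860/1847; 1860/1847 2922/1847]
step 1: x̄ = F·x = [-64/1847, -2025/1847]
step 1: P̄ = F·P·Fᵀ + Q = [13535/1847 -2124/1847; -2124/1847 4482/1847]
step 1: y = z − H·x̄ = [3516/1847, 5705/1847]
step 1: S = H·P̄·Hᵀ + R = [10023/1847 -15336/1847; -15336/1847 168925/1847]
step 1: K = P̄·Hᵀ·S⁻¹ = [-59388/263119 -75255/263119; -94194/263119 15336/263119]
step 1: x' = x̄ + K·y = [-354617/263119, -420417/263119]
step 1: P' = (I − K·H)·P̄ = [168946/263119 178164/263119; 178164/263119 282582/263119]
step 2: x̄ = F·x = [840834/263119, -65800/263119]
step 2: P̄ = F·P·Fᵀ + Q = [1393447/263119 -208836/263119; -208836/263119 621438/263119]
step 2: y = z − H·x̄ = [-328919/263119, 2127864/263119]
step 2: S = H·P̄·Hᵀ + R = [1410795/263119 -1869384/263119; -1869384/263119 18059045/263119]
step 2: K = P̄·Hᵀ·S⁻¹ = [-679044/3094363 -858147/3094363; -9790222/27849267 623128/9283089]
step 2: x' = x̄ + K·y = [3797430/3094363, 20391926/27849267]
step 2: P' = (I − K·H)·P̄ = [1930186/3094363 2037132/3094363; 2037132/3094363 9790222/9283089]

step 0: x' = [2057/1847, 32/1847], P' = [1586/1847 1860/1847; 1860/1847 2922/1847]
step 1: x' = [-354617/263119, -420417/263119], P' = [168946/263119 178164/263119; 178164/263119 282582/263119]
step 2: x' = [3797430/3094363, 20391926/27849267], P' = [1930186/3094363 2037132/3094363; 2037132/3094363 9790222/9283089]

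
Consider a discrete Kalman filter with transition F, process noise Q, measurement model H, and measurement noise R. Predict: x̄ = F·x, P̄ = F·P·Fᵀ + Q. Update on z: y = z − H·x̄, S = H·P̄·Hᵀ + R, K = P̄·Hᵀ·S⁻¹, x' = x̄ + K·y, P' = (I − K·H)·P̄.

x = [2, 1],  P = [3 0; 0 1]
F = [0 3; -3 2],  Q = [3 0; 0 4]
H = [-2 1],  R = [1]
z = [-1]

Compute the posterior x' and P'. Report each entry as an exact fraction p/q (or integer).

x' = [3/10, -11/20]
P' = [33/5 129/10; 129/10 1571/60]

x̄ = F·x = [3, -4]
P̄ = F·P·Fᵀ + Q = [12 6; 6 35]
y = z − H·x̄ = [9]
S = H·P̄·Hᵀ + R = [60]
K = P̄·Hᵀ·S⁻¹ = [-3/10; 23/60]
x' = x̄ + K·y = [3/10, -11/20]
P' = (I − K·H)·P̄ = [33/5 129/10; 129/10 1571/60]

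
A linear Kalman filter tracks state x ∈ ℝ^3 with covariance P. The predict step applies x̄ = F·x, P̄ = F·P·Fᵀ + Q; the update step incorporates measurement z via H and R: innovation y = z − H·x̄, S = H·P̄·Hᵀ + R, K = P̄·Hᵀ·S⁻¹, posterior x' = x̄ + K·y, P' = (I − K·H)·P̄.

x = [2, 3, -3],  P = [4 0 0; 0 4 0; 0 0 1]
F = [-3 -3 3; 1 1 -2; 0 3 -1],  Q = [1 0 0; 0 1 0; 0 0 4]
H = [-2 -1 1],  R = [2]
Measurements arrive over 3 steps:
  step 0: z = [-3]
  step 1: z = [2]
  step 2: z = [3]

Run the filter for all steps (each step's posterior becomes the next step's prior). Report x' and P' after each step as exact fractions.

step 0: x' = [-103/98, 285/98, -27/14], P' = [2215/392 -1207/392 411/56; -1207/392 1375/392 -131/56; 411/56 -131/56 103/8]
step 1: x' = [-4690/8901, -18751/8901, -8653/8901], P' = [141769/26703 -164993/26703 95998/26703; -164993/26703 271672/26703 -42032/26703; 95998/26703 -42032/26703 174166/26703]
step 2: x' = [-74787/85487, 808133/341948, 1206263/341948], P' = [4224553/683896 -18419031/2735584 13558823/2735584; -18419031/2735584 107686249/10942336 -35876057/10942336; 13558823/2735584 -35876057/10942336 83613769/10942336]

step 0: x̄ = F·x = [-24, 11, 12]
step 0: P̄ = F·P·Fᵀ + Q = [82 -30 -39; -30 13 14; -39 14 41]
step 0: y = z − H·x̄ = [-52]
step 0: S = H·P̄·Hᵀ + R = [392]
step 0: K = P̄·Hᵀ·S⁻¹ = [-173/392; 61/392; 15/56]
step 0: x' = x̄ + K·y = [-103/98, 285/98, -27/14]
step 0: P' = (I − K·H)·P̄ = [2215/392 -1207/392 411/56; -1207/392 1375/392 -131/56; 411/56 -131/56 103/8]
step 1: x̄ = F·x = [-159/14, 40/7, 522/49]
step 1: P̄ = F·P·Fᵀ + Q = [431/8 -165/4 -1359/28; -165/4 71/2 505/14; -1359/28 505/14 6123/98]
step 1: y = z − H·x̄ = [-1257/49]
step 1: S = H·P̄·Hᵀ + R = [26703/98]
step 1: K = P̄·Hᵀ·S⁻¹ = [-22547/53406; 8141/26703; 12101/26703]
step 1: x' = x̄ + K·y = [-4690/8901, -18751/8901, -8653/8901]
step 1: P' = (I − K·H)·P̄ = [141769/26703 -164993/26703 95998/26703; -164993/26703 271672/26703 -42032/26703; 95998/26703 -42032/26703 174166/26703]
step 2: x̄ = F·x = [14788/2967, -2045/2967, -47600/8901]
step 2: P̄ = F·P·Fᵀ + Q = [152656/2967 -89963/2967 -566333/8901; -89963/2967 65662/2967 288865/8901; -566333/8901 288865/8901 2978218/26703]
step 2: y = z − H·x̄ = [156896/8901]
step 2: S = H·P̄·Hᵀ + R = [10942336/26703]
step 2: K = P̄·Hᵀ·S⁻¹ = [-909285/2735584; 1894971/10942336; 5509621/10942336]
step 2: x' = x̄ + K·y = [-74787/85487, 808133/341948, 1206263/341948]
step 2: P' = (I − K·H)·P̄ = [4224553/683896 -18419031/2735584 13558823/2735584; -18419031/2735584 107686249/10942336 -35876057/10942336; 13558823/2735584 -35876057/10942336 83613769/10942336]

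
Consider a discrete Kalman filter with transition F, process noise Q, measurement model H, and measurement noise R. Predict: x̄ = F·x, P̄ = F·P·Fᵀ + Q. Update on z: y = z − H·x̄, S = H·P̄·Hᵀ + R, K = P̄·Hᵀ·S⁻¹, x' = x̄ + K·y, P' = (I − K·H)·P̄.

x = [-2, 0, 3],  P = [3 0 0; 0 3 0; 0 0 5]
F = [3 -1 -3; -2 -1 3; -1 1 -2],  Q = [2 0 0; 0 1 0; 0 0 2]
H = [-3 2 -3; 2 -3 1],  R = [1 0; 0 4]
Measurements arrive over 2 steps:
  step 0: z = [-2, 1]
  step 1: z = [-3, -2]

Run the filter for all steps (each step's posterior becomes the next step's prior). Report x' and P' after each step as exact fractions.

step 0: x' = [-5566/7963, -2484/7963, 9295/7963], P' = [793274/87593 288279/87593 -604667/87593; 288279/87593 158926/87593 -181008/87593; -604667/87593 -181008/87593 497982/87593]
step 1: x' = [4973095772/4734172259, 9859069459/9468344518, 4988576817/9468344518], P' = [7561245205/4734172259 3157748969/4734172259 -5199296531/4734172259; 3157748969/4734172259 7796753627/9468344518 -776548847/9468344518; -5199296531/4734172259 -776548847/9468344518 10591920995/9468344518]

step 0: x̄ = F·x = [-15, 13, -4]
step 0: P̄ = F·P·Fᵀ + Q = [77 -60 18; -60 61 -27; 18 -27 28]
step 0: y = z − H·x̄ = [-85, 74]
step 0: S = H·P̄·Hᵀ + R = [2558 -2151; -2151 1843]
step 0: K = P̄·Hᵀ·S⁻¹ = [10737/87593 29261/87593; -3961/87593 -20307/87593; -41961/87593 -42082/87593]
step 0: x' = x̄ + K·y = [-5566/7963, -2484/7963, 9295/7963]
step 0: P' = (I − K·H)·P̄ = [793274/87593 288279/87593 -604667/87593; 288279/87593 158926/87593 -181008/87593; -604667/87593 -181008/87593 497982/87593]
step 1: x̄ = F·x = [-42099/7963, 41501/7963, -15508/7963]
step 1: P̄ = F·P·Fᵀ + Q = [20023700/87593 -1676440/7963 3597269/87593; -1676440/7963 1581511/7963 -305296/7963; 3597269/87593 -305296/7963 848120/87593]
step 1: y = z − H·x̄ = [-279712/7963, 208283/7963]
step 1: S = H·P̄·Hᵀ + R = [583860451/87593 -536113443/87593; -536113443/87593 493691573/87593]
step 1: K = P̄·Hᵀ·S⁻¹ = [-40544636/249166961 112486743/4734172259; -53860001/498333922 -2883953463/9468344518; -112267447/498333922 -1968904647/9468344518]
step 1: x' = x̄ + K·y = [4973095772/4734172259, 9859069459/9468344518, 4988576817/9468344518]
step 1: P' = (I − K·H)·P̄ = [7561245205/4734172259 3157748969/4734172259 -5199296531/4734172259; 3157748969/4734172259 7796753627/9468344518 -776548847/9468344518; -5199296531/4734172259 -776548847/9468344518 10591920995/9468344518]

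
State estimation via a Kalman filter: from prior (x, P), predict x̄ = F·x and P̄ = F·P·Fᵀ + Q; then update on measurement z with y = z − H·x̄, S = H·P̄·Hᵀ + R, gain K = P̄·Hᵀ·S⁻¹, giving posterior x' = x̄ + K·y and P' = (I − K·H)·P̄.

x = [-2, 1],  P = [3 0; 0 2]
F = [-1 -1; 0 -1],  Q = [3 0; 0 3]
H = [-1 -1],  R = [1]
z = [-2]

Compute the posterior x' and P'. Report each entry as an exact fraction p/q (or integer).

x̄ = F·x = [1, -1]
P̄ = F·P·Fᵀ + Q = [8 2; 2 5]
y = z − H·x̄ = [-2]
S = H·P̄·Hᵀ + R = [18]
K = P̄·Hᵀ·S⁻¹ = [-5/9; -7/18]
x' = x̄ + K·y = [19/9, -2/9]
P' = (I − K·H)·P̄ = [22/9 -17/9; -17/9 41/18]

x' = [19/9, -2/9]
P' = [22/9 -17/9; -17/9 41/18]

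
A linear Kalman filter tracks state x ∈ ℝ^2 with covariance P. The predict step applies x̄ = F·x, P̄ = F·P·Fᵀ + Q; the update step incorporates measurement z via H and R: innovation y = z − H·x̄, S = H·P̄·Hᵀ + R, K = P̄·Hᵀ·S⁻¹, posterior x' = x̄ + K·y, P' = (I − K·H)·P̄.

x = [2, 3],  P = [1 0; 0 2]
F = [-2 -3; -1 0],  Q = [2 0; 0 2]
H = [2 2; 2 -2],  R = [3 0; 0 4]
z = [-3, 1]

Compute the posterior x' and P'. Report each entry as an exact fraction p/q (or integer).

x̄ = F·x = [-13, -2]
P̄ = F·P·Fᵀ + Q = [24 2; 2 3]
y = z − H·x̄ = [27, 23]
S = H·P̄·Hᵀ + R = [127 84; 84 96]
K = P̄·Hᵀ·S⁻¹ = [27/107 305/1284; 47/214 -547/2568]
x' = x̄ + K·y = [-929/1284, -2489/2568]
P' = (I − K·H)·P̄ = [137/321 -31/642; -31/642 485/1284]

x' = [-929/1284, -2489/2568]
P' = [137/321 -31/642; -31/642 485/1284]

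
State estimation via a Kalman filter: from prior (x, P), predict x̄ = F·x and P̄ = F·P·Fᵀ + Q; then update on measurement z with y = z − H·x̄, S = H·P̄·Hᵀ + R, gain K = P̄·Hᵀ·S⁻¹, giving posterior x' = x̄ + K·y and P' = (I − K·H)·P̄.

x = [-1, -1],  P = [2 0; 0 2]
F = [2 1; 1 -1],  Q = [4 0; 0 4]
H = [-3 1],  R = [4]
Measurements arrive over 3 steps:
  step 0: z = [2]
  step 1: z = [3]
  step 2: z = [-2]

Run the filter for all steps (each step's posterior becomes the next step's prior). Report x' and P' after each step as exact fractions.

step 0: x' = [-7/9, -1/9], P' = [82/63 166/63; 166/63 502/63]
step 1: x' = [-4139/3249, -2614/3249], P' = [940/1083 1544/1083; 1544/1083 5080/1083]
step 2: x' = [649/14604, -131111/80322], P' = [1059/1217 1750/1217; 1750/1217 63124/13387]

step 0: x̄ = F·x = [-3, 0]
step 0: P̄ = F·P·Fᵀ + Q = [14 2; 2 8]
step 0: y = z − H·x̄ = [-7]
step 0: S = H·P̄·Hᵀ + R = [126]
step 0: K = P̄·Hᵀ·S⁻¹ = [-20/63; 1/63]
step 0: x' = x̄ + K·y = [-7/9, -1/9]
step 0: P' = (I − K·H)·P̄ = [82/63 166/63; 166/63 502/63]
step 1: x̄ = F·x = [-5/3, -2/3]
step 1: P̄ = F·P·Fᵀ + Q = [194/7 -8; -8 8]
step 1: y = z − H·x̄ = [-4/3]
step 1: S = H·P̄·Hᵀ + R = [2166/7]
step 1: K = P̄·Hᵀ·S⁻¹ = [-319/1083; 112/1083]
step 1: x' = x̄ + K·y = [-4139/3249, -2614/3249]
step 1: P' = (I − K·H)·P̄ = [940/1083 1544/1083; 1544/1083 5080/1083]
step 2: x̄ = F·x = [-10892/3249, -1525/3249]
step 2: P̄ = F·P·Fᵀ + Q = [19348/1083 -4744/1083; -4744/1083 7264/1083]
step 2: y = z − H·x̄ = [-37649/3249]
step 2: S = H·P̄·Hᵀ + R = [214192/1083]
step 2: K = P̄·Hᵀ·S⁻¹ = [-1427/4868; 2687/26774]
step 2: x' = x̄ + K·y = [649/14604, -131111/80322]
step 2: P' = (I − K·H)·P̄ = [1059/1217 1750/1217; 1750/1217 63124/13387]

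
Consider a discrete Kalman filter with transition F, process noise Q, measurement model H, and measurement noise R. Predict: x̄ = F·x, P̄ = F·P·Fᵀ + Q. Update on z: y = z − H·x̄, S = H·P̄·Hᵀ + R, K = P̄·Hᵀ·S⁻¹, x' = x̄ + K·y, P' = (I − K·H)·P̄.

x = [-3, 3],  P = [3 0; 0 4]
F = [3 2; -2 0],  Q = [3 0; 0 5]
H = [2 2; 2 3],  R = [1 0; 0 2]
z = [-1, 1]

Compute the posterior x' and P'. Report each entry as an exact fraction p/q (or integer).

x̄ = F·x = [-3, 6]
P̄ = F·P·Fᵀ + Q = [46 -18; -18 17]
y = z − H·x̄ = [-7, -11]
S = H·P̄·Hᵀ + R = [109 106; 106 123]
K = P̄·Hᵀ·S⁻¹ = [220/167 -138/167; -1836/2171 1847/2171]
x' = x̄ + K·y = [-523/167, 5561/2171]
P' = (I − K·H)·P̄ = [606/167 -496/167; -496/167 5530/2171]

x' = [-523/167, 5561/2171]
P' = [606/167 -496/167; -496/167 5530/2171]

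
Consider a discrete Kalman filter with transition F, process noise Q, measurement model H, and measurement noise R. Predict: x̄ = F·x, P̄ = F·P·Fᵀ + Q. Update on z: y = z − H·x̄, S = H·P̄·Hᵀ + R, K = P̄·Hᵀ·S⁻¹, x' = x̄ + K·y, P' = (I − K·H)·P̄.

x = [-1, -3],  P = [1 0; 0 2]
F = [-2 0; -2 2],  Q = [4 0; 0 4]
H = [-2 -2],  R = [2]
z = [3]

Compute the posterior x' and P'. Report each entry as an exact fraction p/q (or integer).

x' = [142/65, -48/13]
P' = [232/65 -44/13; -44/13 48/13]

x̄ = F·x = [2, -4]
P̄ = F·P·Fᵀ + Q = [8 4; 4 16]
y = z − H·x̄ = [-1]
S = H·P̄·Hᵀ + R = [130]
K = P̄·Hᵀ·S⁻¹ = [-12/65; -4/13]
x' = x̄ + K·y = [142/65, -48/13]
P' = (I − K·H)·P̄ = [232/65 -44/13; -44/13 48/13]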